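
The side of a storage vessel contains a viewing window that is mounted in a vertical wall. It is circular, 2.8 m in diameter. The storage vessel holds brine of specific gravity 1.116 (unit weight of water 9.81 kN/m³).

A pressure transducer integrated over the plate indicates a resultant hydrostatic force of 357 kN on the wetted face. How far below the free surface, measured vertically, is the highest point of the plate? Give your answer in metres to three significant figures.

γ = 1.116 × 9.81 = 10.94796 kN/m³.
A = π(1.4)² = 6.15752 m².
From F = γ·h_c·A, the centroid depth is h_c = 357/(10.94796 × 6.15752) = 5.29577 m.
The centroid is at the centre, 1.4 m below the top of the plate, so the highest point sits at h_top = 5.29577 − 1.4 = 3.89577 m below the surface.

d_top ≈ 3.90 m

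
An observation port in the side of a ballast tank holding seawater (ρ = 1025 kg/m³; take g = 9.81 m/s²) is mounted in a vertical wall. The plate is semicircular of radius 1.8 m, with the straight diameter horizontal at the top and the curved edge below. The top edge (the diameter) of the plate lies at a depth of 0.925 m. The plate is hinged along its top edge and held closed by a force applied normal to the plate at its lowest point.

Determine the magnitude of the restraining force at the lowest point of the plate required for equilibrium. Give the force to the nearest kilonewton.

P ≈ 43 kN

γ = ρg = 1025 × 9.81 / 1000 = 10.05525 kN/m³.
The centroid of a semicircle lies 4r/(3π) = 0.763944 m from the diameter, here below the top edge, so the centroid depth is h_c = 0.925 + 0.763944 = 1.68894 m.
A = πr²/2 = π × 1.8²/2 = 5.08938 m².
Resultant F = γ·h_c·A = 10.05525 × 1.68894 × 5.08938 = 86.4315 kN.
I_c = (π/8 − 8/(9π))·r⁴ = 0.109757 × 1.8⁴ = 1.15219 m⁴.
Centre of pressure: y_p = y_c + I_c/(y_c·A) = 1.68894 + 1.15219/(1.68894 × 5.08938) = 1.68894 + 0.134043 = 1.82298 m along the plane.
The resultant acts 0.763944 + 0.134043 = 0.897987 m (along the plate) below the hinge at the top edge, so the moment about the hinge is M = F × 0.897987 = 86.4315 × 0.897987 = 77.6144 kN·m.
A normal force at the bottom, 1.8 m from the hinge, must supply this moment: P = 77.6144/1.8 = 43.1191 kN.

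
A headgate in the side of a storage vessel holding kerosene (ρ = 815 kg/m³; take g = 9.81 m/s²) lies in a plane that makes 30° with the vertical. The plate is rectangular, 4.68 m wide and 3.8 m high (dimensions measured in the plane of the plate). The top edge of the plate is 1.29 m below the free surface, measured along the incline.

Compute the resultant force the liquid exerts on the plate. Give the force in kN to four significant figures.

γ = ρg = 815 × 9.81 / 1000 = 7.99515 kN/m³.
The plate makes 30° with the vertical, i.e. θ = 90° − 30° = 60° to the horizontal. Measuring y along the incline from the free-surface line, vertical depth h = y·sinθ with sinθ = 0.866025.
The centroid lies 3.8/2 = 1.9 m below the top edge, so y_c = 1.29 + 1.9 = 3.19 m and h_c = 3.19 × 0.866025 = 2.76262 m.
A = 4.68 × 3.8 = 17.784 m².
Resultant F = γ·h_c·A = 7.99515 × 2.76262 × 17.784 = 392.805 kN.

F ≈ 392.8 kN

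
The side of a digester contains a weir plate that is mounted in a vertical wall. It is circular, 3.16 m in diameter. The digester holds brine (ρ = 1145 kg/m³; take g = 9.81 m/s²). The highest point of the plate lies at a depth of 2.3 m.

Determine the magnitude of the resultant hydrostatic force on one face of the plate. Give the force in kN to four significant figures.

γ = ρg = 1145 × 9.81 / 1000 = 11.23245 kN/m³.
The centroid is at the centre, 1.58 m below the top of the plate, so the centroid depth is h_c = 2.3 + 1.58 = 3.88 m.
A = π(1.58)² = 7.84267 m².
Resultant F = γ·h_c·A = 11.23245 × 3.88 × 7.84267 = 341.799 kN.

F ≈ 341.8 kN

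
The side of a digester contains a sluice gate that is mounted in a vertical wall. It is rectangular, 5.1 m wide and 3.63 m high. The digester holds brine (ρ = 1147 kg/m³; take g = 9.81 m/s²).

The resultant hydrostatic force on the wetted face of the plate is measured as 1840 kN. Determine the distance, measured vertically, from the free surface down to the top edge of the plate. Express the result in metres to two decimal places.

d_top ≈ 7.02 m

γ = ρg = 1147 × 9.81 / 1000 = 11.25207 kN/m³.
A = 5.1 × 3.63 = 18.513 m².
From F = γ·h_c·A, the centroid depth is h_c = 1840/(11.25207 × 18.513) = 8.83301 m.
The centroid lies 3.63/2 = 1.815 m below the top edge, so the top edge sits at h_top = 8.83301 − 1.815 = 7.01801 m below the surface.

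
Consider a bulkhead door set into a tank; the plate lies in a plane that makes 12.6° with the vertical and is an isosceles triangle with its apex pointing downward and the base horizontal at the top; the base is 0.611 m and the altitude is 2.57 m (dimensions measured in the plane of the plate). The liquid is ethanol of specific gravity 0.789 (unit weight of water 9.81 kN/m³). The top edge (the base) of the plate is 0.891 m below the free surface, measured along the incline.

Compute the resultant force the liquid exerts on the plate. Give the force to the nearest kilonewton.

γ = 0.789 × 9.81 = 7.74009 kN/m³.
The plate makes 12.6° with the vertical, i.e. θ = 90° − 12.6° = 77.4° to the horizontal. Measuring y along the incline from the free-surface line, vertical depth h = y·sinθ with sinθ = 0.975917.
With the apex down, the centroid sits h/3 = 2.57/3 = 0.856667 m below the base (the top edge), so y_c = 0.891 + 0.856667 = 1.74767 m and h_c = 1.74767 × 0.975917 = 1.70558 m.
A = ½ × 0.611 × 2.57 = 0.785135 m².
Resultant F = γ·h_c·A = 7.74009 × 1.70558 × 0.785135 = 10.3648 kN.

F ≈ 10 kN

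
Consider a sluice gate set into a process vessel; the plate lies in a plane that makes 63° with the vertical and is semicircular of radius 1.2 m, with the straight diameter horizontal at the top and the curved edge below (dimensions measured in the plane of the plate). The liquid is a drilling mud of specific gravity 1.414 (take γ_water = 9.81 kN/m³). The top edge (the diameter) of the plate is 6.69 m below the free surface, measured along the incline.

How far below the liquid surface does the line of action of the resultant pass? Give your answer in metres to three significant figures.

h_p = 3.27 m

γ = 1.414 × 9.81 = 13.87134 kN/m³.
The plate makes 63° with the vertical, i.e. θ = 90° − 63° = 27° to the horizontal. Measuring y along the incline from the free-surface line, vertical depth h = y·sinθ with sinθ = 0.453990.
The centroid of a semicircle lies 4r/(3π) = 0.509296 m from the diameter, here below the top edge, so y_c = 6.69 + 0.509296 = 7.1993 m and h_c = 7.1993 × 0.453990 = 3.26841 m.
A = πr²/2 = π × 1.2²/2 = 2.26195 m².
Resultant F = γ·h_c·A = 13.87134 × 3.26841 × 2.26195 = 102.551 kN.
I_c = (π/8 − 8/(9π))·r⁴ = 0.109757 × 1.2⁴ = 0.227592 m⁴.
Centre of pressure: y_p = y_c + I_c/(y_c·A) = 7.1993 + 0.227592/(7.1993 × 2.26195) = 7.1993 + 0.013976 = 7.21328 m along the plane.
Vertically, h_p = y_p·sinθ = 7.21328 × 0.453990 = 3.27476 m.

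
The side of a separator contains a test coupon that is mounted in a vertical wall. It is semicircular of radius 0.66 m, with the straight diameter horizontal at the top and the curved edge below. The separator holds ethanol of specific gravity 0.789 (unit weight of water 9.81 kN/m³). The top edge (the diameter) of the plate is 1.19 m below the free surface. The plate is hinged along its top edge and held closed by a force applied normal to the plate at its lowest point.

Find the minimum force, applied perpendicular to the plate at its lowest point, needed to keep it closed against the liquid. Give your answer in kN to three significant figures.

P ≈ 3.55 kN

γ = 0.789 × 9.81 = 7.74009 kN/m³.
The centroid of a semicircle lies 4r/(3π) = 0.280113 m from the diameter, here below the top edge, so the centroid depth is h_c = 1.19 + 0.280113 = 1.47011 m.
A = πr²/2 = π × 0.66²/2 = 0.684239 m².
Resultant F = γ·h_c·A = 7.74009 × 1.47011 × 0.684239 = 7.78581 kN.
I_c = (π/8 − 8/(9π))·r⁴ = 0.109757 × 0.66⁴ = 0.0208261 m⁴.
Centre of pressure: y_p = y_c + I_c/(y_c·A) = 1.47011 + 0.0208261/(1.47011 × 0.684239) = 1.47011 + 0.0207038 = 1.49081 m along the plane.
The resultant acts 0.280113 + 0.0207038 = 0.300817 m (along the plate) below the hinge at the top edge, so the moment about the hinge is M = F × 0.300817 = 7.78581 × 0.300817 = 2.3421 kN·m.
A normal force at the bottom, 0.66 m from the hinge, must supply this moment: P = 2.3421/0.66 = 3.54864 kN.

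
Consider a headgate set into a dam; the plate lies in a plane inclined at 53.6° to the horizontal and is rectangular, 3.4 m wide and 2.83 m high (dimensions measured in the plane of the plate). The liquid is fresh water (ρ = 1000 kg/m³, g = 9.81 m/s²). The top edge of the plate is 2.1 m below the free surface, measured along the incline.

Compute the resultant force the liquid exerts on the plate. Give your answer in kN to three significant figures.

F ≈ 267 kN

γ = ρg = 1000 × 9.81 = 9810 N/m³ = 9.81 kN/m³.
Let θ = 53.6° be the plate's angle to the horizontal; measure y along the incline from where the plane meets the free surface. Vertical depth h = y·sinθ with sinθ = 0.804894.
The centroid lies 2.83/2 = 1.415 m below the top edge, so y_c = 2.1 + 1.415 = 3.515 m and h_c = 3.515 × 0.804894 = 2.8292 m.
A = 3.4 × 2.83 = 9.622 m².
Resultant F = γ·h_c·A = 9.81 × 2.8292 × 9.622 = 267.053 kN.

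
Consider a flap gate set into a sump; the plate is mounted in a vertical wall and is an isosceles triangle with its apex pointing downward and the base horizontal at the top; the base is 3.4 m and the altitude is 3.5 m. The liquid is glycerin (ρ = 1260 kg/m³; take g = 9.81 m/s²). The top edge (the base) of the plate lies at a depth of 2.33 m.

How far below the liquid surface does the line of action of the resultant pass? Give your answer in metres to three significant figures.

γ = ρg = 1260 × 9.81 / 1000 = 12.3606 kN/m³.
With the apex down, the centroid sits h/3 = 3.5/3 = 1.16667 m below the base (the top edge), so the centroid depth is h_c = 2.33 + 1.16667 = 3.49667 m.
A = ½ × 3.4 × 3.5 = 5.95 m².
Resultant F = γ·h_c·A = 12.3606 × 3.49667 × 5.95 = 257.165 kN.
I_c = b·h³/36 = 3.4 × 3.5³/36 = 4.04931 m⁴.
Centre of pressure: y_p = y_c + I_c/(y_c·A) = 3.49667 + 4.04931/(3.49667 × 5.95) = 3.49667 + 0.19463 = 3.6913 m along the plane.

h_p = 3.69 m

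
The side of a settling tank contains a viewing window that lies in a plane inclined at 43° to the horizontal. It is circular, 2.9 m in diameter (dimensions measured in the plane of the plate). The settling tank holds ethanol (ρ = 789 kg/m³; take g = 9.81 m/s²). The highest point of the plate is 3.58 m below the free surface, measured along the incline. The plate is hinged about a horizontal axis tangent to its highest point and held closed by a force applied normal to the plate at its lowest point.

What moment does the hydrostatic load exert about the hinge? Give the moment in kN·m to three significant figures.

M ≈ 273 kN·m

γ = ρg = 789 × 9.81 / 1000 = 7.74009 kN/m³.
Let θ = 43° be the plate's angle to the horizontal; measure y along the incline from where the plane meets the free surface. Vertical depth h = y·sinθ with sinθ = 0.681998.
The centroid is at the centre, 1.45 m below the top of the plate, so y_c = 3.58 + 1.45 = 5.03 m and h_c = 5.03 × 0.681998 = 3.43045 m.
A = π(1.45)² = 6.6052 m².
Resultant F = γ·h_c·A = 7.74009 × 3.43045 × 6.6052 = 175.381 kN.
I_c = πr⁴/4 = π × 1.45⁴/4 = 3.47186 m⁴.
Centre of pressure: y_p = y_c + I_c/(y_c·A) = 5.03 + 3.47186/(5.03 × 6.6052) = 5.03 + 0.104498 = 5.1345 m along the plane.
The resultant acts 1.45 + 0.104498 = 1.5545 m (along the plate) below the hinge at the top edge, so the moment about the hinge is M = F × 1.5545 = 175.381 × 1.5545 = 272.63 kN·m.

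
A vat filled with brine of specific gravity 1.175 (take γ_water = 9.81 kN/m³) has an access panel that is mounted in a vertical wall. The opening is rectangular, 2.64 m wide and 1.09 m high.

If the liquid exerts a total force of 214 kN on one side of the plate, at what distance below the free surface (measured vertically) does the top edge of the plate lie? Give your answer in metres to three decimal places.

d_top ≈ 5.907 m

γ = 1.175 × 9.81 = 11.52675 kN/m³.
A = 2.64 × 1.09 = 2.8776 m².
From F = γ·h_c·A, the centroid depth is h_c = 214/(11.52675 × 2.8776) = 6.45173 m.
The centroid lies 1.09/2 = 0.545 m below the top edge, so the top edge sits at h_top = 6.45173 − 0.545 = 5.90673 m below the surface.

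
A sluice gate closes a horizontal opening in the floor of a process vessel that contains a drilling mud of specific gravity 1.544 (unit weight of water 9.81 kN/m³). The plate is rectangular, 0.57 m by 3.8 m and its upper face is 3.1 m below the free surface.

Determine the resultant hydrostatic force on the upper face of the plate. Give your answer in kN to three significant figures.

F ≈ 102 kN

γ = 1.544 × 9.81 = 15.14664 kN/m³.
The plate is horizontal, so pressure is uniform at p = γ·h = 15.14664 × 3.1 = 46.9546 kN/m².
A = 0.57 × 3.8 = 2.166 m².
F = p·A = 46.9546 × 2.166 = 101.704 kN.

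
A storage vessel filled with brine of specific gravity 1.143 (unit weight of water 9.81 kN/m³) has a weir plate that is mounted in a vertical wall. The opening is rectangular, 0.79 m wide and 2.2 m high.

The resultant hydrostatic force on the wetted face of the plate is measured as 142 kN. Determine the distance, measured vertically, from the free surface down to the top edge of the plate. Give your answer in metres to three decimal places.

γ = 1.143 × 9.81 = 11.21283 kN/m³.
A = 0.79 × 2.2 = 1.738 m².
From F = γ·h_c·A, the centroid depth is h_c = 142/(11.21283 × 1.738) = 7.28657 m.
The centroid lies 2.2/2 = 1.1 m below the top edge, so the top edge sits at h_top = 7.28657 − 1.1 = 6.18657 m below the surface.

d_top ≈ 6.187 m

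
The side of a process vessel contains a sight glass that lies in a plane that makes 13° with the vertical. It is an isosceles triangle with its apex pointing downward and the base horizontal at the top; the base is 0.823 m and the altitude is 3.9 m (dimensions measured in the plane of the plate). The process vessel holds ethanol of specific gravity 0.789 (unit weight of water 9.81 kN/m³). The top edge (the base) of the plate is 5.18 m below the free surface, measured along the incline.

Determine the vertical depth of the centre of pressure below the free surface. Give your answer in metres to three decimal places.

h_p = 6.441 m

γ = 0.789 × 9.81 = 7.74009 kN/m³.
The plate makes 13° with the vertical, i.e. θ = 90° − 13° = 77° to the horizontal. Measuring y along the incline from the free-surface line, vertical depth h = y·sinθ with sinθ = 0.974370.
With the apex down, the centroid sits h/3 = 3.9/3 = 1.3 m below the base (the top edge), so y_c = 5.18 + 1.3 = 6.48 m and h_c = 6.48 × 0.974370 = 6.31392 m.
A = ½ × 0.823 × 3.9 = 1.60485 m².
Resultant F = γ·h_c·A = 7.74009 × 6.31392 × 1.60485 = 78.4295 kN.
I_c = b·h³/36 = 0.823 × 3.9³/36 = 1.3561 m⁴.
Centre of pressure: y_p = y_c + I_c/(y_c·A) = 6.48 + 1.3561/(6.48 × 1.60485) = 6.48 + 0.130401 = 6.6104 m along the plane.
Vertically, h_p = y_p·sinθ = 6.6104 × 0.974370 = 6.44098 m.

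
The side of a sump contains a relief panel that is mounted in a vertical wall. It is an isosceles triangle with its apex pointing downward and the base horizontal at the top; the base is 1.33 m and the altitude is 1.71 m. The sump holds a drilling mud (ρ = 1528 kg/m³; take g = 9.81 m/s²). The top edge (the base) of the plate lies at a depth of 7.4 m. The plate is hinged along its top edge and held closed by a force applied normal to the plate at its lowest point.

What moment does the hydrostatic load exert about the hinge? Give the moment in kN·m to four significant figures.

γ = ρg = 1528 × 9.81 / 1000 = 14.98968 kN/m³.
With the apex down, the centroid sits h/3 = 1.71/3 = 0.57 m below the base (the top edge), so the centroid depth is h_c = 7.4 + 0.57 = 7.97 m.
A = ½ × 1.33 × 1.71 = 1.13715 m².
Resultant F = γ·h_c·A = 14.98968 × 7.97 × 1.13715 = 135.853 kN.
I_c = b·h³/36 = 1.33 × 1.71³/36 = 0.18473 m⁴.
Centre of pressure: y_p = y_c + I_c/(y_c·A) = 7.97 + 0.18473/(7.97 × 1.13715) = 7.97 + 0.0203827 = 7.99038 m along the plane.
The resultant acts 0.57 + 0.0203827 = 0.590383 m (along the plate) below the hinge at the top edge, so the moment about the hinge is M = F × 0.590383 = 135.853 × 0.590383 = 80.2053 kN·m.

M ≈ 80.21 kN·m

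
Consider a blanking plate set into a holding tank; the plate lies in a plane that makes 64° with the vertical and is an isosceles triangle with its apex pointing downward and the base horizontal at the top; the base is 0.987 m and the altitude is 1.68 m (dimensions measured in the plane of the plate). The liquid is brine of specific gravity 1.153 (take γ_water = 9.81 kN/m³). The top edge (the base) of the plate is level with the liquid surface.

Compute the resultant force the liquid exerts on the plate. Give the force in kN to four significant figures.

γ = 1.153 × 9.81 = 11.31093 kN/m³.
The plate makes 64° with the vertical, i.e. θ = 90° − 64° = 26° to the horizontal. Measuring y along the incline from the free-surface line, vertical depth h = y·sinθ with sinθ = 0.438371.
With the apex down, the centroid sits h/3 = 1.68/3 = 0.56 m below the base (the top edge), so y_c = 0.56 m and h_c = 0.56 × 0.438371 = 0.245488 m.
A = ½ × 0.987 × 1.68 = 0.82908 m².
Resultant F = γ·h_c·A = 11.31093 × 0.245488 × 0.82908 = 2.3021 kN.

F ≈ 2.302 kN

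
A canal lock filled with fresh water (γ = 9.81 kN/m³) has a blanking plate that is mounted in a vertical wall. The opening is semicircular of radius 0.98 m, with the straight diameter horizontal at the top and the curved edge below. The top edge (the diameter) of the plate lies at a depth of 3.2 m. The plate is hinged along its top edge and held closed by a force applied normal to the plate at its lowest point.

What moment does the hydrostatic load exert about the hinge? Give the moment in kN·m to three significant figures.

M ≈ 23.3 kN·m

γ = 9.81 kN/m³.
The centroid of a semicircle lies 4r/(3π) = 0.415925 m from the diameter, here below the top edge, so the centroid depth is h_c = 3.2 + 0.415925 = 3.61593 m.
A = πr²/2 = π × 0.98²/2 = 1.50859 m².
Resultant F = γ·h_c·A = 9.81 × 3.61593 × 1.50859 = 53.5131 kN.
I_c = (π/8 − 8/(9π))·r⁴ = 0.109757 × 0.98⁴ = 0.101236 m⁴.
Centre of pressure: y_p = y_c + I_c/(y_c·A) = 3.61593 + 0.101236/(3.61593 × 1.50859) = 3.61593 + 0.0185585 = 3.63449 m along the plane.
The resultant acts 0.415925 + 0.0185585 = 0.434483 m (along the plate) below the hinge at the top edge, so the moment about the hinge is M = F × 0.434483 = 53.5131 × 0.434483 = 23.2505 kN·m.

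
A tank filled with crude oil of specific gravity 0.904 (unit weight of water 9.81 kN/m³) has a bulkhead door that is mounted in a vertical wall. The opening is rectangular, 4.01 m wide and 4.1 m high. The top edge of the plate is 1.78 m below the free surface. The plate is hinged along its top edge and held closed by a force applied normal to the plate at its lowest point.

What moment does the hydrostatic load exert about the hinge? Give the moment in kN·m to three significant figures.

γ = 0.904 × 9.81 = 8.86824 kN/m³.
The centroid lies 4.1/2 = 2.05 m below the top edge, so the centroid depth is h_c = 1.78 + 2.05 = 3.83 m.
A = 4.01 × 4.1 = 16.441 m².
Resultant F = γ·h_c·A = 8.86824 × 3.83 × 16.441 = 558.424 kN.
I_c = b·h³/12 = 4.01 × 4.1³/12 = 23.0311 m⁴.
Centre of pressure: y_p = y_c + I_c/(y_c·A) = 3.83 + 23.0311/(3.83 × 16.441) = 3.83 + 0.365753 = 4.19575 m along the plane.
The resultant acts 2.05 + 0.365753 = 2.41575 m (along the plate) below the hinge at the top edge, so the moment about the hinge is M = F × 2.41575 = 558.424 × 2.41575 = 1349.01 kN·m.

M ≈ 1350 kN·m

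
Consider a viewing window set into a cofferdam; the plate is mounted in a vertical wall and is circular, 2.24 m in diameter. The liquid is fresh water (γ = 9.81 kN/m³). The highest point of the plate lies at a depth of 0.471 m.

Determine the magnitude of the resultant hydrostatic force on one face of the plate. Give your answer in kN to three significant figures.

F ≈ 61.5 kN

γ = 9.81 kN/m³.
The centroid is at the centre, 1.12 m below the top of the plate, so the centroid depth is h_c = 0.471 + 1.12 = 1.591 m.
A = π(1.12)² = 3.94081 m².
Resultant F = γ·h_c·A = 9.81 × 1.591 × 3.94081 = 61.507 kN.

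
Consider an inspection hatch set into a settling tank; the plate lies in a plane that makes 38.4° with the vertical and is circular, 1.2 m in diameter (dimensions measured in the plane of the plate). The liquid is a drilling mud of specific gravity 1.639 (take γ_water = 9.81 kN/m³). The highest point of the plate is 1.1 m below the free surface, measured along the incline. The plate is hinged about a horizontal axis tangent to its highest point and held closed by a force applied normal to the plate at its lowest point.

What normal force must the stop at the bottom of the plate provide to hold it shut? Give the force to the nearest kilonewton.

γ = 1.639 × 9.81 = 16.07859 kN/m³.
The plate makes 38.4° with the vertical, i.e. θ = 90° − 38.4° = 51.6° to the horizontal. Measuring y along the incline from the free-surface line, vertical depth h = y·sinθ with sinθ = 0.783693.
The centroid is at the centre, 0.6 m below the top of the plate, so y_c = 1.1 + 0.6 = 1.7 m and h_c = 1.7 × 0.783693 = 1.33228 m.
A = π(0.6)² = 1.13097 m².
Resultant F = γ·h_c·A = 16.07859 × 1.33228 × 1.13097 = 24.2267 kN.
I_c = πr⁴/4 = π × 0.6⁴/4 = 0.101788 m⁴.
Centre of pressure: y_p = y_c + I_c/(y_c·A) = 1.7 + 0.101788/(1.7 × 1.13097) = 1.7 + 0.0529415 = 1.75294 m along the plane.
The resultant acts 0.6 + 0.0529415 = 0.652941 m (along the plate) below the hinge at the top edge, so the moment about the hinge is M = F × 0.652941 = 24.2267 × 0.652941 = 15.8186 kN·m.
A normal force at the bottom, 1.2 m from the hinge, must supply this moment: P = 15.8186/1.2 = 13.1822 kN.

P ≈ 13 kN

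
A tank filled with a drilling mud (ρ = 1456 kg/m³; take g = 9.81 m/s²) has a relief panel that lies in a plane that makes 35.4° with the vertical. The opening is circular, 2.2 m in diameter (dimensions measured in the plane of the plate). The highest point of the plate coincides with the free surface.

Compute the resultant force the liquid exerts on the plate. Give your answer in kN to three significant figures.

γ = ρg = 1456 × 9.81 / 1000 = 14.28336 kN/m³.
The plate makes 35.4° with the vertical, i.e. θ = 90° − 35.4° = 54.6° to the horizontal. Measuring y along the incline from the free-surface line, vertical depth h = y·sinθ with sinθ = 0.815128.
The centroid is at the centre, 1.1 m below the top of the plate, so y_c = 1.1 m and h_c = 1.1 × 0.815128 = 0.896641 m.
A = π(1.1)² = 3.80133 m².
Resultant F = γ·h_c·A = 14.28336 × 0.896641 × 3.80133 = 48.6838 kN.

F ≈ 48.7 kN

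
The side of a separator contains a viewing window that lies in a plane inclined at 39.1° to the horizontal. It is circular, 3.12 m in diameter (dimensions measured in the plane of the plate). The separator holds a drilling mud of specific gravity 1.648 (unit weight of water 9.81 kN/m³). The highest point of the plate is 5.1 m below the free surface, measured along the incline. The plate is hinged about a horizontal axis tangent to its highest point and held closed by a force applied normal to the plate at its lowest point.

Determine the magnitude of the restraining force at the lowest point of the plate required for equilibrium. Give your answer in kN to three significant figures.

P ≈ 275 kN

γ = 1.648 × 9.81 = 16.16688 kN/m³.
Let θ = 39.1° be the plate's angle to the horizontal; measure y along the incline from where the plane meets the free surface. Vertical depth h = y·sinθ with sinθ = 0.630676.
The centroid is at the centre, 1.56 m below the top of the plate, so y_c = 5.1 + 1.56 = 6.66 m and h_c = 6.66 × 0.630676 = 4.2003 m.
A = π(1.56)² = 7.64538 m².
Resultant F = γ·h_c·A = 16.16688 × 4.2003 × 7.64538 = 519.165 kN.
I_c = πr⁴/4 = π × 1.56⁴/4 = 4.65145 m⁴.
Centre of pressure: y_p = y_c + I_c/(y_c·A) = 6.66 + 4.65145/(6.66 × 7.64538) = 6.66 + 0.0913514 = 6.75135 m along the plane.
The resultant acts 1.56 + 0.0913514 = 1.65135 m (along the plate) below the hinge at the top edge, so the moment about the hinge is M = F × 1.65135 = 519.165 × 1.65135 = 857.323 kN·m.
A normal force at the bottom, 3.12 m from the hinge, must supply this moment: P = 857.323/3.12 = 274.783 kN.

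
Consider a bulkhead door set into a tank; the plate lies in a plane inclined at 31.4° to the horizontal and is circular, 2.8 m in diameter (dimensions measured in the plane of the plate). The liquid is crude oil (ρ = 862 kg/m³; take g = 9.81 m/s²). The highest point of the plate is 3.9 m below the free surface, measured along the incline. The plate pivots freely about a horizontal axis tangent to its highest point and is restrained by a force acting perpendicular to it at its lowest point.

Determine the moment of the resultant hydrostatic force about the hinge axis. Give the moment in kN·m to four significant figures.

γ = ρg = 862 × 9.81 / 1000 = 8.45622 kN/m³.
Let θ = 31.4° be the plate's angle to the horizontal; measure y along the incline from where the plane meets the free surface. Vertical depth h = y·sinθ with sinθ = 0.521010.
The centroid is at the centre, 1.4 m below the top of the plate, so y_c = 3.9 + 1.4 = 5.3 m and h_c = 5.3 × 0.521010 = 2.76135 m.
A = π(1.4)² = 6.15752 m².
Resultant F = γ·h_c·A = 8.45622 × 2.76135 × 6.15752 = 143.782 kN.
I_c = πr⁴/4 = π × 1.4⁴/4 = 3.01719 m⁴.
Centre of pressure: y_p = y_c + I_c/(y_c·A) = 5.3 + 3.01719/(5.3 × 6.15752) = 5.3 + 0.092453 = 5.39245 m along the plane.
The resultant acts 1.4 + 0.092453 = 1.49245 m (along the plate) below the hinge at the top edge, so the moment about the hinge is M = F × 1.49245 = 143.782 × 1.49245 = 214.587 kN·m.

M ≈ 214.6 kN·m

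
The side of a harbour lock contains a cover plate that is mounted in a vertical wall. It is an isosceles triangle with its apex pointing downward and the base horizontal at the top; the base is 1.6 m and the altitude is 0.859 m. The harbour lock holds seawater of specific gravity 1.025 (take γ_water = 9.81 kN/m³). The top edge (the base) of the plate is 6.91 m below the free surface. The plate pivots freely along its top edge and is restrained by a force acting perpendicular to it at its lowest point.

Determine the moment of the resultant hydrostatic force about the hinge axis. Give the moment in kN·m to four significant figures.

γ = 1.025 × 9.81 = 10.05525 kN/m³.
With the apex down, the centroid sits h/3 = 0.859/3 = 0.286333 m below the base (the top edge), so the centroid depth is h_c = 6.91 + 0.286333 = 7.19633 m.
A = ½ × 1.6 × 0.859 = 0.6872 m².
Resultant F = γ·h_c·A = 10.05525 × 7.19633 × 0.6872 = 49.7264 kN.
I_c = b·h³/36 = 1.6 × 0.859³/36 = 0.0281707 m⁴.
Centre of pressure: y_p = y_c + I_c/(y_c·A) = 7.19633 + 0.0281707/(7.19633 × 0.6872) = 7.19633 + 0.00569644 = 7.20203 m along the plane.
The resultant acts 0.286333 + 0.00569644 = 0.292029 m (along the plate) below the hinge at the top edge, so the moment about the hinge is M = F × 0.292029 = 49.7264 × 0.292029 = 14.5216 kN·m.

M ≈ 14.52 kN·m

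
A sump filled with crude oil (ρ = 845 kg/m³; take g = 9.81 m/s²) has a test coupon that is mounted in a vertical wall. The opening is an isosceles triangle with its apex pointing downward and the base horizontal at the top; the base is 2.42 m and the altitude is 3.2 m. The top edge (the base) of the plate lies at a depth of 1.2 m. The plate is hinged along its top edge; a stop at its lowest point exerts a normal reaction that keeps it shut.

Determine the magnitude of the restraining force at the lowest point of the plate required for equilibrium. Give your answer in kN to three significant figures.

γ = ρg = 845 × 9.81 / 1000 = 8.28945 kN/m³.
With the apex down, the centroid sits h/3 = 3.2/3 = 1.06667 m below the base (the top edge), so the centroid depth is h_c = 1.2 + 1.06667 = 2.26667 m.
A = ½ × 2.42 × 3.2 = 3.872 m².
Resultant F = γ·h_c·A = 8.28945 × 2.26667 × 3.872 = 72.7527 kN.
I_c = b·h³/36 = 2.42 × 3.2³/36 = 2.20274 m⁴.
Centre of pressure: y_p = y_c + I_c/(y_c·A) = 2.26667 + 2.20274/(2.26667 × 3.872) = 2.26667 + 0.25098 = 2.51765 m along the plane.
The resultant acts 1.06667 + 0.25098 = 1.31765 m (along the plate) below the hinge at the top edge, so the moment about the hinge is M = F × 1.31765 = 72.7527 × 1.31765 = 95.8626 kN·m.
A normal force at the bottom, 3.2 m from the hinge, must supply this moment: P = 95.8626/3.2 = 29.9571 kN.

P ≈ 30.0 kN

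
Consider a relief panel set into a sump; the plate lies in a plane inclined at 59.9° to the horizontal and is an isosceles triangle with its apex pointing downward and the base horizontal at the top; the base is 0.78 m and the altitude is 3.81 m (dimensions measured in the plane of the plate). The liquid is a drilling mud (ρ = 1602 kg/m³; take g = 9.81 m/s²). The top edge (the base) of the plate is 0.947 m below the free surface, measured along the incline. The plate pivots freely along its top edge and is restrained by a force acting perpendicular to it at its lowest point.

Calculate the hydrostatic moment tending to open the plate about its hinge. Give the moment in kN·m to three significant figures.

γ = ρg = 1602 × 9.81 / 1000 = 15.71562 kN/m³.
Let θ = 59.9° be the plate's angle to the horizontal; measure y along the incline from where the plane meets the free surface. Vertical depth h = y·sinθ with sinθ = 0.865151.
With the apex down, the centroid sits h/3 = 3.81/3 = 1.27 m below the base (the top edge), so y_c = 0.947 + 1.27 = 2.217 m and h_c = 2.217 × 0.865151 = 1.91804 m.
A = ½ × 0.78 × 3.81 = 1.4859 m².
Resultant F = γ·h_c·A = 15.71562 × 1.91804 × 1.4859 = 44.7898 kN.
I_c = b·h³/36 = 0.78 × 3.81³/36 = 1.1983 m⁴.
Centre of pressure: y_p = y_c + I_c/(y_c·A) = 2.217 + 1.1983/(2.217 × 1.4859) = 2.217 + 0.363756 = 2.58076 m along the plane.
The resultant acts 1.27 + 0.363756 = 1.63376 m (along the plate) below the hinge at the top edge, so the moment about the hinge is M = F × 1.63376 = 44.7898 × 1.63376 = 73.1758 kN·m.

M ≈ 73.2 kN·m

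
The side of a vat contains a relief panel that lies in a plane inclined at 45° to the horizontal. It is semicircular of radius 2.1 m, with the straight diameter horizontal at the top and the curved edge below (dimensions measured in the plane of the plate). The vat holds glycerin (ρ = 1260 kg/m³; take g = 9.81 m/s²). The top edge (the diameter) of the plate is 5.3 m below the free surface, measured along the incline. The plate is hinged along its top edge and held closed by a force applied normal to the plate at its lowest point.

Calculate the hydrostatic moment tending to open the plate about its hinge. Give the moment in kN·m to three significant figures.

γ = ρg = 1260 × 9.81 / 1000 = 12.3606 kN/m³.
Let θ = 45° be the plate's angle to the horizontal; measure y along the incline from where the plane meets the free surface. Vertical depth h = y·sinθ with sinθ = 0.707107.
The centroid of a semicircle lies 4r/(3π) = 0.891268 m from the diameter, here below the top edge, so y_c = 5.3 + 0.891268 = 6.19127 m and h_c = 6.19127 × 0.707107 = 4.37789 m.
A = πr²/2 = π × 2.1²/2 = 6.92721 m².
Resultant F = γ·h_c·A = 12.3606 × 4.37789 × 6.92721 = 374.855 kN.
I_c = (π/8 − 8/(9π))·r⁴ = 0.109757 × 2.1⁴ = 2.13457 m⁴.
Centre of pressure: y_p = y_c + I_c/(y_c·A) = 6.19127 + 2.13457/(6.19127 × 6.92721) = 6.19127 + 0.0497705 = 6.24104 m along the plane.
The resultant acts 0.891268 + 0.0497705 = 0.941038 m (along the plate) below the hinge at the top edge, so the moment about the hinge is M = F × 0.941038 = 374.855 × 0.941038 = 352.753 kN·m.

M ≈ 353 kN·m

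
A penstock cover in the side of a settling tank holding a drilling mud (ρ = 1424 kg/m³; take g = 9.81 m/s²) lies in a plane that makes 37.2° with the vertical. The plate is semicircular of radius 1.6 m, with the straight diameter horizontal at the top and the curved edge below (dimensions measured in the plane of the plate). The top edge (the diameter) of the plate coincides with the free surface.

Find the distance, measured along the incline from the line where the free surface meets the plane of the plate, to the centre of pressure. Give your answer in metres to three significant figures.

γ = ρg = 1424 × 9.81 / 1000 = 13.96944 kN/m³.
The plate makes 37.2° with the vertical, i.e. θ = 90° − 37.2° = 52.8° to the horizontal. Measuring y along the incline from the free-surface line, vertical depth h = y·sinθ with sinθ = 0.796530.
The centroid of a semicircle lies 4r/(3π) = 0.679061 m from the diameter, here below the top edge, so y_c = 0.679061 m and h_c = 0.679061 × 0.796530 = 0.540892 m.
A = πr²/2 = π × 1.6²/2 = 4.02124 m².
Resultant F = γ·h_c·A = 13.96944 × 0.540892 × 4.02124 = 30.3843 kN.
I_c = (π/8 − 8/(9π))·r⁴ = 0.109757 × 1.6⁴ = 0.719303 m⁴.
Centre of pressure: y_p = y_c + I_c/(y_c·A) = 0.679061 + 0.719303/(0.679061 × 4.02124) = 0.679061 + 0.263417 = 0.942478 m along the plane.

y_p = 0.942 m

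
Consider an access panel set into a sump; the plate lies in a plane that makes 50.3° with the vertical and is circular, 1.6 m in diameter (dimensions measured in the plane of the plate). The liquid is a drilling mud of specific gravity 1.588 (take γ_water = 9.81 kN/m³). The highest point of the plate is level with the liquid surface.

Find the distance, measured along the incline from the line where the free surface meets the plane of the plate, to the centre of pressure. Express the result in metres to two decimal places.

γ = 1.588 × 9.81 = 15.57828 kN/m³.
The plate makes 50.3° with the vertical, i.e. θ = 90° − 50.3° = 39.7° to the horizontal. Measuring y along the incline from the free-surface line, vertical depth h = y·sinθ with sinθ = 0.638768.
The centroid is at the centre, 0.8 m below the top of the plate, so y_c = 0.8 m and h_c = 0.8 × 0.638768 = 0.511014 m.
A = π(0.8)² = 2.01062 m².
Resultant F = γ·h_c·A = 15.57828 × 0.511014 × 2.01062 = 16.006 kN.
I_c = πr⁴/4 = π × 0.8⁴/4 = 0.321699 m⁴.
Centre of pressure: y_p = y_c + I_c/(y_c·A) = 0.8 + 0.321699/(0.8 × 2.01062) = 0.8 + 0.2 = 1 m along the plane.

y_p = 1.00 m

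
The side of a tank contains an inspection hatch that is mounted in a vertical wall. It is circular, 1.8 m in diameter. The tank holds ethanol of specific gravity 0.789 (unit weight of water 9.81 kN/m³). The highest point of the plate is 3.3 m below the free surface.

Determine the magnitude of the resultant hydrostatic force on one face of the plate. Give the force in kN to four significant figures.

F ≈ 82.72 kN

γ = 0.789 × 9.81 = 7.74009 kN/m³.
The centroid is at the centre, 0.9 m below the top of the plate, so the centroid depth is h_c = 3.3 + 0.9 = 4.2 m.
A = π(0.9)² = 2.54469 m².
Resultant F = γ·h_c·A = 7.74009 × 4.2 × 2.54469 = 82.7237 kN.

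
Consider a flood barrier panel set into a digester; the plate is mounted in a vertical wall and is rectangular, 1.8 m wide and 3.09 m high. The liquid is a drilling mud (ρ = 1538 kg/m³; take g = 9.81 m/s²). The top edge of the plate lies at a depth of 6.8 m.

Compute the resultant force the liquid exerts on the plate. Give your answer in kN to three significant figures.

γ = ρg = 1538 × 9.81 / 1000 = 15.08778 kN/m³.
The centroid lies 3.09/2 = 1.545 m below the top edge, so the centroid depth is h_c = 6.8 + 1.545 = 8.345 m.
A = 1.8 × 3.09 = 5.562 m².
Resultant F = γ·h_c·A = 15.08778 × 8.345 × 5.562 = 700.298 kN.

F ≈ 700 kN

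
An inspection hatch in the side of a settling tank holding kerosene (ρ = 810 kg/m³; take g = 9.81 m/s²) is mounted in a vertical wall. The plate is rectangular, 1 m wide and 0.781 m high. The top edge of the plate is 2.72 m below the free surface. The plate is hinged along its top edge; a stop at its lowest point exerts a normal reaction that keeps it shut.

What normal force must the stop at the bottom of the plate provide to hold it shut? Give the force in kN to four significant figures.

γ = ρg = 810 × 9.81 / 1000 = 7.9461 kN/m³.
The centroid lies 0.781/2 = 0.3905 m below the top edge, so the centroid depth is h_c = 2.72 + 0.3905 = 3.1105 m.
A = 1 × 0.781 = 0.781 m².
Resultant F = γ·h_c·A = 7.9461 × 3.1105 × 0.781 = 19.3035 kN.
I_c = b·h³/12 = 1 × 0.781³/12 = 0.0396983 m⁴.
Centre of pressure: y_p = y_c + I_c/(y_c·A) = 3.1105 + 0.0396983/(3.1105 × 0.781) = 3.1105 + 0.0163415 = 3.12684 m along the plane.
The resultant acts 0.3905 + 0.0163415 = 0.406842 m (along the plate) below the hinge at the top edge, so the moment about the hinge is M = F × 0.406842 = 19.3035 × 0.406842 = 7.85347 kN·m.
A normal force at the bottom, 0.781 m from the hinge, must supply this moment: P = 7.85347/0.781 = 10.0557 kN.

P ≈ 10.06 kN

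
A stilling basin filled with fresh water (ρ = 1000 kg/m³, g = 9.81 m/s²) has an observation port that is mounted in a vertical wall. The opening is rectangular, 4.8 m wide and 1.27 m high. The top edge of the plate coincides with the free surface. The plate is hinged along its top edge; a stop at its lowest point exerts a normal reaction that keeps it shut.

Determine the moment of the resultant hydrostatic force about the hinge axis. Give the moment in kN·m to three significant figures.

M ≈ 32.2 kN·m

γ = ρg = 1000 × 9.81 = 9810 N/m³ = 9.81 kN/m³.
The centroid lies 1.27/2 = 0.635 m below the top edge, so the centroid depth is h_c = 0.635 m.
A = 4.8 × 1.27 = 6.096 m².
Resultant F = γ·h_c·A = 9.81 × 0.635 × 6.096 = 37.9741 kN.
I_c = b·h³/12 = 4.8 × 1.27³/12 = 0.819353 m⁴.
Centre of pressure: y_p = y_c + I_c/(y_c·A) = 0.635 + 0.819353/(0.635 × 6.096) = 0.635 + 0.211667 = 0.846667 m along the plane.
The resultant acts 0.635 + 0.211667 = 0.846667 m (along the plate) below the hinge at the top edge, so the moment about the hinge is M = F × 0.846667 = 37.9741 × 0.846667 = 32.1514 kN·m.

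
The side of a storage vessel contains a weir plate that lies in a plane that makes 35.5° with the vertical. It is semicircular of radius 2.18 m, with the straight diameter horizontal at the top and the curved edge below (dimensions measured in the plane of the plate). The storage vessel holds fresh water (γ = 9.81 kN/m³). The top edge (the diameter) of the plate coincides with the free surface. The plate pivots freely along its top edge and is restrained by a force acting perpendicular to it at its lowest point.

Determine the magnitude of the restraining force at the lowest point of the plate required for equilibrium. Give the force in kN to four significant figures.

γ = 9.81 kN/m³.
The plate makes 35.5° with the vertical, i.e. θ = 90° − 35.5° = 54.5° to the horizontal. Measuring y along the incline from the free-surface line, vertical depth h = y·sinθ with sinθ = 0.814116.
The centroid of a semicircle lies 4r/(3π) = 0.925221 m from the diameter, here below the top edge, so y_c = 0.925221 m and h_c = 0.925221 × 0.814116 = 0.753237 m.
A = πr²/2 = π × 2.18²/2 = 7.46505 m².
Resultant F = γ·h_c·A = 9.81 × 0.753237 × 7.46505 = 55.1612 kN.
I_c = (π/8 − 8/(9π))·r⁴ = 0.109757 × 2.18⁴ = 2.4789 m⁴.
Centre of pressure: y_p = y_c + I_c/(y_c·A) = 0.925221 + 2.4789/(0.925221 × 7.46505) = 0.925221 + 0.358906 = 1.28413 m along the plane.
The resultant acts 0.925221 + 0.358906 = 1.28413 m (along the plate) below the hinge at the top edge, so the moment about the hinge is M = F × 1.28413 = 55.1612 × 1.28413 = 70.8342 kN·m.
A normal force at the bottom, 2.18 m from the hinge, must supply this moment: P = 70.8342/2.18 = 32.4928 kN.

P ≈ 32.49 kN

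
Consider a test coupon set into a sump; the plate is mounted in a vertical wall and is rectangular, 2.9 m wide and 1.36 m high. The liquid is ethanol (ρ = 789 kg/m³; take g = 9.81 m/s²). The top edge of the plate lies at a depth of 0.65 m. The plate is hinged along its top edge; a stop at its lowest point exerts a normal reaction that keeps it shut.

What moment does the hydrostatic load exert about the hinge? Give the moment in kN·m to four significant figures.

γ = ρg = 789 × 9.81 / 1000 = 7.74009 kN/m³.
The centroid lies 1.36/2 = 0.68 m below the top edge, so the centroid depth is h_c = 0.65 + 0.68 = 1.33 m.
A = 2.9 × 1.36 = 3.944 m².
Resultant F = γ·h_c·A = 7.74009 × 1.33 × 3.944 = 40.6008 kN.
I_c = b·h³/12 = 2.9 × 1.36³/12 = 0.607902 m⁴.
Centre of pressure: y_p = y_c + I_c/(y_c·A) = 1.33 + 0.607902/(1.33 × 3.944) = 1.33 + 0.11589 = 1.44589 m along the plane.
The resultant acts 0.68 + 0.11589 = 0.79589 m (along the plate) below the hinge at the top edge, so the moment about the hinge is M = F × 0.79589 = 40.6008 × 0.79589 = 32.3138 kN·m.

M ≈ 32.31 kN·m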